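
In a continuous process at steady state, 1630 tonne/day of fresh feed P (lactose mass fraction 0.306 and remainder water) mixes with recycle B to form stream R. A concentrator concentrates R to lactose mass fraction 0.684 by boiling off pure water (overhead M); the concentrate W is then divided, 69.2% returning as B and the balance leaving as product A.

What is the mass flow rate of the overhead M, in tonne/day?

900.8 tonne/day

Overall lactose balance (none leaves overhead): lactose in fresh feed = lactose in product, i.e. 1630×0.306 = (1−0.692)·W·0.684.
W = 498.78/(0.684×0.308) = 2367.6 tonne/day.
Recycle B = 0.692×2367.6 = 1638.4 tonne/day.
Combined feed R = 1630 + 1638.4 = 3268.4 tonne/day.
Overhead M = R − W = 3268.4 − 2367.6 = 900.79 tonne/day.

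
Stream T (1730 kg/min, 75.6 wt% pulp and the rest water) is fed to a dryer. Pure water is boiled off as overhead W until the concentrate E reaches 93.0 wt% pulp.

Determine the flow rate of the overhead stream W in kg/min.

pulp is conserved: 1730×0.756 = 1307.9 kg/min all reports to the concentrate.
Concentrate = 1307.9/(target fraction) = 1406.3 kg/min.
Overhead = 1730 − 1406.3 = 323.68 kg/min.

323.7 kg/min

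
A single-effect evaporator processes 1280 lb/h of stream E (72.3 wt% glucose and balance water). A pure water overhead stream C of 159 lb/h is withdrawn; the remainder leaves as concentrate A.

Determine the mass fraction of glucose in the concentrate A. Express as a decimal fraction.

glucose is not removed: 1280×0.723 = 925.44 lb/h of glucose enters A.
Concentrate = 1280 − 159 = 1121 lb/h.
Mass fraction = 925.44/1121 = 0.826.

0.826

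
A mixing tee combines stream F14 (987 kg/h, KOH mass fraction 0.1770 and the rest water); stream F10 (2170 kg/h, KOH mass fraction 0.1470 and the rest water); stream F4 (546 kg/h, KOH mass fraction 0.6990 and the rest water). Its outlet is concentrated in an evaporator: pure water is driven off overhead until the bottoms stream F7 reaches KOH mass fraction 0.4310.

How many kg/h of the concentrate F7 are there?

2031 kg/h

KOH entering = 987×0.177 + 2170×0.147 + 546×0.699 = 875.34 kg/h.
All KOH reports to F7, so F7 = 875.34/0.431 = 2031 kg/h.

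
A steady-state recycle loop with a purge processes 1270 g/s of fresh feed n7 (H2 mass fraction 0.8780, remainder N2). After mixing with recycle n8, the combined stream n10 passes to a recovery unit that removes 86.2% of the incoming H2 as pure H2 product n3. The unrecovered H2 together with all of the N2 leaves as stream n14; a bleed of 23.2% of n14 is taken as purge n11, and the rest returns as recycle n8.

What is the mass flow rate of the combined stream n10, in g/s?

1915 g/s

N2 enters only via n7 and leaves only via the purge: 1270×0.122 = 0.232×(N2 in n14), and the recovery unit passes all N2, so N2 in n10 = N2 in n14 = 667.84 g/s.
H2 in n10: m_A = 1270×0.878 + (1−0.232)·(1−0.862)·m_A, so m_A = 1115.1/0.8940 = 1247.2 g/s.
n10 = 1247.2 + 667.84 = 1915.1 g/s.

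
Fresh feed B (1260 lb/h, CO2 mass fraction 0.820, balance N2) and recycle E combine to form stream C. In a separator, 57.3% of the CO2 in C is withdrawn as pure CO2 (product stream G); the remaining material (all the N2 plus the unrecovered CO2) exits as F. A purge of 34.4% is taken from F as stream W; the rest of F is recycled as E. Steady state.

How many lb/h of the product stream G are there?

822.4 lb/h

CO2 in C: m_A = 1260×0.820 + (1−0.344)·(1−0.573)·m_A, so m_A = 1033.2/0.7199 = 1435.2 lb/h.
Product G = 0.573×1435.2 = 822.38 lb/h.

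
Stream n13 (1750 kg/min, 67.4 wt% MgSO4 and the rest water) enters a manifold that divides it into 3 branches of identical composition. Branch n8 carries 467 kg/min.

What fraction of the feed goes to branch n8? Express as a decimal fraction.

0.267

Fraction to n8 = 467/1750 = 0.2669.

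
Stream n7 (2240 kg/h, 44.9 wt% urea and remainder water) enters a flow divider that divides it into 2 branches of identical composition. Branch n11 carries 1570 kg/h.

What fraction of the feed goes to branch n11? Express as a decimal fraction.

0.701

Fraction to n11 = 1570/2240 = 0.7009.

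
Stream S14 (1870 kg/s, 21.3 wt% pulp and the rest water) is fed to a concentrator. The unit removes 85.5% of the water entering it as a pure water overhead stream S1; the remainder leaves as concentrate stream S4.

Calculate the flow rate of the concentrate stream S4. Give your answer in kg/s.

water entering = 1870×0.787 = 1471.7 kg/s; overhead removed = 0.855×1471.7 = 1258.3 kg/s.
Concentrate = 1870 − 1258.3 = 611.71 kg/s.

611.7 kg/s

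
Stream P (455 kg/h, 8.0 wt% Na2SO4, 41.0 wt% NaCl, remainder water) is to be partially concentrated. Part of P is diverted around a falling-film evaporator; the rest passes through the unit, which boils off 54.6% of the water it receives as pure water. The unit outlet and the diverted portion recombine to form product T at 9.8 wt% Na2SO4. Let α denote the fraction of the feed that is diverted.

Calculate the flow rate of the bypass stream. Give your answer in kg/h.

All 455×0.080 = 36.4 kg/h of Na2SO4 reaches T, so T = 36.4/0.098 = 371.43 kg/h and vapour = 83.571 kg/h.
The evaporator receives (1−α)·455 of feed at 0.510 water and removes 0.546 of that water:
0.546×0.510×(1−α)×455 = 83.571
(1−α) = 83.571/126.7 = 0.6596;  α = 0.3404.
Bypass flow = 0.3404×455 = 154.88 kg/h.

154.9 kg/h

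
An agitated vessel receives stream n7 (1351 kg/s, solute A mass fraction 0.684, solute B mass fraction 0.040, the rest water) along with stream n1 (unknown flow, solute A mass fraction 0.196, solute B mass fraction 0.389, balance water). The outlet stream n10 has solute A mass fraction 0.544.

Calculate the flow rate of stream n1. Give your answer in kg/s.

543.5 kg/s

Let n1 be the unknown flow. Total out = 1351 + n1.
solute A balance: 924.08 + 0.196·n1 = 0.544·(1351 + n1)
(0.196 − 0.544)·n1 = 0.544×1351 − 924.08 = -189.14
n1 = -189.14 / -0.348 = 543.51 kg/s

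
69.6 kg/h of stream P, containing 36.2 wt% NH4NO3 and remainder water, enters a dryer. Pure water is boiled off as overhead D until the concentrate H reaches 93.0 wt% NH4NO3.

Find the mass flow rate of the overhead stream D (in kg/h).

NH4NO3 is conserved: 69.6×0.362 = 25.195 kg/h all reports to the concentrate.
Concentrate = 25.195/(target fraction) = 27.092 kg/h.
Overhead = 69.6 − 27.092 = 42.508 kg/h.

42.51 kg/h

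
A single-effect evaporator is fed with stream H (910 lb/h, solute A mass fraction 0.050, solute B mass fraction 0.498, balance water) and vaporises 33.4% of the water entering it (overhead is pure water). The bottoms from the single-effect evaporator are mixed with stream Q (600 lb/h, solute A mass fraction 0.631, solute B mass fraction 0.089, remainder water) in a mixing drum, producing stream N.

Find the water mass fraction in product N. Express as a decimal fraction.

0.322

Vapour removed = 0.334×0.452×910 = 137.38 lb/h; concentrate = 772.62 lb/h.
water reaching the mixer = 273.94 (from concentrate) + 600×0.280 = 441.94 lb/h.
Product flow = 772.62 + 600 = 1372.6 lb/h; water fraction = 0.322.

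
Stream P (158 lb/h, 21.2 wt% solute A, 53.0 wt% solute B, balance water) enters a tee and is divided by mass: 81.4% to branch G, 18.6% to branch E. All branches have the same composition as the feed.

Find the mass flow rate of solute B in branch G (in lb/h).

Branch G total = 0.814×158 = 128.61 lb/h.
solute B in G = 0.530×128.61 = 68.164 lb/h.

68.16 lb/h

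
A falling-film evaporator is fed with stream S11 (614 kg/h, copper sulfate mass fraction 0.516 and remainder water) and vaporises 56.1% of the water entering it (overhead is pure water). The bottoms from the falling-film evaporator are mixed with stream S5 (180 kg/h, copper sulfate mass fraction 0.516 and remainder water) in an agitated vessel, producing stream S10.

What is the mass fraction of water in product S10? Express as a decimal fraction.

Vapour removed = 0.561×0.484×614 = 166.72 kg/h; concentrate = 447.28 kg/h.
water reaching the mixer = 130.46 (from concentrate) + 180×0.484 = 217.58 kg/h.
Product flow = 447.28 + 180 = 627.28 kg/h; water fraction = 0.347.

0.347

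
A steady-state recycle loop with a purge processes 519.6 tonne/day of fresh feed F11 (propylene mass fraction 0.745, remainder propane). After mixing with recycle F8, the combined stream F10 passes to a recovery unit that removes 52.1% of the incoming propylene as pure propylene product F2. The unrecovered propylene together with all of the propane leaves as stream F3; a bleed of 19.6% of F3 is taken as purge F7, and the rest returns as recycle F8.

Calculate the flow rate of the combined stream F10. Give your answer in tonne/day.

propane enters only via F11 and leaves only via the purge: 519.6×0.255 = 0.196×(propane in F3), and the recovery unit passes all propane, so propane in F10 = propane in F3 = 676.01 tonne/day.
propylene in F10: m_A = 519.6×0.745 + (1−0.196)·(1−0.521)·m_A, so m_A = 387.1/0.6149 = 629.55 tonne/day.
F10 = 629.55 + 676.01 = 1305.6 tonne/day.

1306 tonne/day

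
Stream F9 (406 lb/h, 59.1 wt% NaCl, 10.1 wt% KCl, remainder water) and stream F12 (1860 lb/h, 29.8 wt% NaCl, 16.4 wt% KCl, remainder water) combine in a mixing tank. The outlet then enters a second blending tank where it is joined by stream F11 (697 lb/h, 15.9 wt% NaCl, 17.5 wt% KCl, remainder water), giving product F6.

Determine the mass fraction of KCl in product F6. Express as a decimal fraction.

Overall, product flow = 2963 lb/h.
KCl in = 406×0.101 + 1860×0.164 + 697×0.175 = 468.02 lb/h.
KCl fraction in F6 = 0.158.

0.158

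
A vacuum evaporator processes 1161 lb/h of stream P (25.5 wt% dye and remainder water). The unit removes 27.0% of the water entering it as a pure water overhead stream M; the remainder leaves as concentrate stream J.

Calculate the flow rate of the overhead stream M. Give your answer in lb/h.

water entering = 1161×0.745 = 864.95 lb/h; overhead removed = 0.270×864.95 = 233.54 lb/h.

233.5 lb/h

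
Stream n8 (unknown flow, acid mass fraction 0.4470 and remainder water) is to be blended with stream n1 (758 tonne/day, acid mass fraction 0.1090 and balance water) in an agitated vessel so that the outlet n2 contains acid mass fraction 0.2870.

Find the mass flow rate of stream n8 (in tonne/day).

Let n8 be the unknown flow. Total out = 758 + n8.
acid balance: 82.622 + 0.447·n8 = 0.287·(758 + n8)
(0.447 − 0.287)·n8 = 0.287×758 − 82.622 = 134.92
n8 = 134.92 / 0.160 = 843.27 tonne/day

843.3 tonne/day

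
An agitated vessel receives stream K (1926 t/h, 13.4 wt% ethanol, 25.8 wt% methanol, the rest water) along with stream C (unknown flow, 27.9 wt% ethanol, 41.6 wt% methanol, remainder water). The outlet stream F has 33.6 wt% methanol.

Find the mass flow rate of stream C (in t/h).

Let C be the unknown flow. Total out = 1926 + C.
methanol balance: 496.91 + 0.416·C = 0.336·(1926 + C)
(0.416 − 0.336)·C = 0.336×1926 − 496.91 = 150.23
C = 150.23 / 0.080 = 1877.9 t/h

1878 t/h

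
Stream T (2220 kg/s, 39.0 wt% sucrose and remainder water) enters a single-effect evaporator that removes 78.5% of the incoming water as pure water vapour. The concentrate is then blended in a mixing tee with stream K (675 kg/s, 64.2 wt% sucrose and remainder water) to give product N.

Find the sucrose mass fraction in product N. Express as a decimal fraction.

Vapour removed = 0.785×0.610×2220 = 1063 kg/s; concentrate = 1157 kg/s.
sucrose reaching the mixer = 865.8 (from concentrate) + 675×0.642 = 1299.2 kg/s.
Product flow = 1157 + 675 = 1832 kg/s; sucrose fraction = 0.709.

0.709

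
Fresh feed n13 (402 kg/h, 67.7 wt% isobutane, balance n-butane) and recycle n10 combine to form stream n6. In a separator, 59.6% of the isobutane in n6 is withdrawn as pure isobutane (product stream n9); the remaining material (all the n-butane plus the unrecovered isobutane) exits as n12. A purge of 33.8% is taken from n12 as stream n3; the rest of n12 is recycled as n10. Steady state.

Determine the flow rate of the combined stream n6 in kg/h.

755.7 kg/h

n-butane enters only via n13 and leaves only via the purge: 402×0.323 = 0.338×(n-butane in n12), and the separator passes all n-butane, so n-butane in n6 = n-butane in n12 = 384.16 kg/h.
isobutane in n6: m_A = 402×0.677 + (1−0.338)·(1−0.596)·m_A, so m_A = 272.15/0.7326 = 371.51 kg/h.
n6 = 371.51 + 384.16 = 755.67 kg/h.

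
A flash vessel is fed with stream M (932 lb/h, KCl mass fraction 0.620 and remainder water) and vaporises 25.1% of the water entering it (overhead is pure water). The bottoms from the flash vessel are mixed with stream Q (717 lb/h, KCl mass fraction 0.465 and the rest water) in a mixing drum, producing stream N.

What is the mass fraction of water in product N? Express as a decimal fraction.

0.416

Vapour removed = 0.251×0.380×932 = 88.894 lb/h; concentrate = 843.11 lb/h.
water reaching the mixer = 265.27 (from concentrate) + 717×0.535 = 648.86 lb/h.
Product flow = 843.11 + 717 = 1560.1 lb/h; water fraction = 0.416.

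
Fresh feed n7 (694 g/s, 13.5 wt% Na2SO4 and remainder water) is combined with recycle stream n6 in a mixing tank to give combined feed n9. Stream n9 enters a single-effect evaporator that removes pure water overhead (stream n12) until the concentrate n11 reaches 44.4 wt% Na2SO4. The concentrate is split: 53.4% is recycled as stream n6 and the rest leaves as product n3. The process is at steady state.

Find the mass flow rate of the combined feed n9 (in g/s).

935.8 g/s

Overall Na2SO4 balance (none leaves overhead): Na2SO4 in fresh feed = Na2SO4 in product, i.e. 694×0.135 = (1−0.534)·n11·0.444.
n11 = 93.69/(0.444×0.466) = 452.82 g/s.
Recycle n6 = 0.534×452.82 = 241.81 g/s.
Combined feed n9 = 694 + 241.81 = 935.81 g/s.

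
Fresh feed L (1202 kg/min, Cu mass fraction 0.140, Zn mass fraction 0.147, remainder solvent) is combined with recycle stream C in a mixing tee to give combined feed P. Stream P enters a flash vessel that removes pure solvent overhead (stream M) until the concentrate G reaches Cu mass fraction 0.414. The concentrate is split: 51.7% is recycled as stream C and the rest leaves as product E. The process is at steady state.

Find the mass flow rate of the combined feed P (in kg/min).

Overall Cu balance (none leaves overhead): Cu in fresh feed = Cu in product, i.e. 1202×0.140 = (1−0.517)·G·0.414.
G = 168.28/(0.414×0.483) = 841.56 kg/min.
Recycle C = 0.517×841.56 = 435.09 kg/min.
Combined feed P = 1202 + 435.09 = 1637.1 kg/min.

1637 kg/min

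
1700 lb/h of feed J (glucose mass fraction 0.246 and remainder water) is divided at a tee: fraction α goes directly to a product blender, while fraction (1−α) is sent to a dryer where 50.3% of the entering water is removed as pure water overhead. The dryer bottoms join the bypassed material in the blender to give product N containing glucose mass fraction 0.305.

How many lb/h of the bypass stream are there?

832.9 lb/h

All 1700×0.246 = 418.2 lb/h of glucose reaches N, so N = 418.2/0.305 = 1371.1 lb/h and vapour = 328.85 lb/h.
The evaporator receives (1−α)·1700 of feed at 0.754 water and removes 0.503 of that water:
0.503×0.754×(1−α)×1700 = 328.85
(1−α) = 328.85/644.75 = 0.5101;  α = 0.4899.
Bypass flow = 0.4899×1700 = 832.91 lb/h.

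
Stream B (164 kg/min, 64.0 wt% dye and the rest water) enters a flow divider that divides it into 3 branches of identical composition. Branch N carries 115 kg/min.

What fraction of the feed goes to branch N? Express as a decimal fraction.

0.701

Fraction to N = 115/164 = 0.7012.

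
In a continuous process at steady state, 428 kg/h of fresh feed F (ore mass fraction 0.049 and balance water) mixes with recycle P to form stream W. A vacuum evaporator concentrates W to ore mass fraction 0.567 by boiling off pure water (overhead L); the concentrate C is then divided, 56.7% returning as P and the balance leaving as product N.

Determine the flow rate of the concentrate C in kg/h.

85.42 kg/h

Overall ore balance (none leaves overhead): ore in fresh feed = ore in product, i.e. 428×0.049 = (1−0.567)·C·0.567.
C = 20.972/(0.567×0.433) = 85.422 kg/h.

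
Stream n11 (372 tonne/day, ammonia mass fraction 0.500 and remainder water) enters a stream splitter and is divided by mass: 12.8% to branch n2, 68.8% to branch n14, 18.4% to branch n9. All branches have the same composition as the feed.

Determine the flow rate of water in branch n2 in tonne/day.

23.81 tonne/day

Branch n2 total = 0.128×372 = 47.616 tonne/day.
water in n2 = 0.500×47.616 = 23.808 tonne/day.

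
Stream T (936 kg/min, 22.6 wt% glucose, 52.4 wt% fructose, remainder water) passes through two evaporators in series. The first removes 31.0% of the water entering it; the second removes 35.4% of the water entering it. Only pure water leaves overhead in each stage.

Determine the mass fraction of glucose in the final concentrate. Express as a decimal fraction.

water in feed = 936×0.250 = 234 kg/min.
After stage 1: water left = (1−0.310)×234 = 161.46; stream total = 863.46 kg/min.
After stage 2: water left = (1−0.354)×161.46 = 104.3; final concentrate = 806.3 kg/min.
glucose fraction = 211.54/806.3 = 0.262.

0.262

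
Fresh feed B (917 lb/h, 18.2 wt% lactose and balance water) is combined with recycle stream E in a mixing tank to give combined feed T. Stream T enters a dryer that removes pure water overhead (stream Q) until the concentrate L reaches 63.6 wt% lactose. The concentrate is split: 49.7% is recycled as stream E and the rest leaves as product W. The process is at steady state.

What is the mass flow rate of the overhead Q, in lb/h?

Overall lactose balance (none leaves overhead): lactose in fresh feed = lactose in product, i.e. 917×0.182 = (1−0.497)·L·0.636.
L = 166.89/(0.636×0.503) = 521.69 lb/h.
Recycle E = 0.497×521.69 = 259.28 lb/h.
Combined feed T = 917 + 259.28 = 1176.3 lb/h.
Overhead Q = T − L = 1176.3 − 521.69 = 654.59 lb/h.

654.6 lb/h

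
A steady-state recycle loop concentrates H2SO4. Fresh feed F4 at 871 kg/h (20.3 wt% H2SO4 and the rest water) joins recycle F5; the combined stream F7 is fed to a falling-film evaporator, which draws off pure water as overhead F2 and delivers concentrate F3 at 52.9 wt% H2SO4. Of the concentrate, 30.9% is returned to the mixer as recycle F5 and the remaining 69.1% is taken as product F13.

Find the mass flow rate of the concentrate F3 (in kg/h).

Overall H2SO4 balance (none leaves overhead): H2SO4 in fresh feed = H2SO4 in product, i.e. 871×0.203 = (1−0.309)·F3·0.529.
F3 = 176.81/(0.529×0.691) = 483.7 kg/h.

483.7 kg/h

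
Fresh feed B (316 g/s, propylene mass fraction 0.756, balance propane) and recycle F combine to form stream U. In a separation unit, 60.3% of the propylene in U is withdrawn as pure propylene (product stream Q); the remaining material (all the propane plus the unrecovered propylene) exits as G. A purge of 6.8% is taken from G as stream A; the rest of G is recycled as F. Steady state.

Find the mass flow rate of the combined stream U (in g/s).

propane enters only via B and leaves only via the purge: 316×0.244 = 0.068×(propane in G), and the separation unit passes all propane, so propane in U = propane in G = 1133.9 g/s.
propylene in U: m_A = 316×0.756 + (1−0.068)·(1−0.603)·m_A, so m_A = 238.9/0.6300 = 379.2 g/s.
U = 379.2 + 1133.9 = 1513.1 g/s.

1513 g/s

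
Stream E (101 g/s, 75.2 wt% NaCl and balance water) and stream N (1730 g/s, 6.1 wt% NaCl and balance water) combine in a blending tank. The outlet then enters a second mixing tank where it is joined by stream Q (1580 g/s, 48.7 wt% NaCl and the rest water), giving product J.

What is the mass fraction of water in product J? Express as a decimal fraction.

Overall, product flow = 3411 g/s.
water in = 101×0.248 + 1730×0.939 + 1580×0.513 = 2460.1 g/s.
water fraction in J = 0.7212.

0.7212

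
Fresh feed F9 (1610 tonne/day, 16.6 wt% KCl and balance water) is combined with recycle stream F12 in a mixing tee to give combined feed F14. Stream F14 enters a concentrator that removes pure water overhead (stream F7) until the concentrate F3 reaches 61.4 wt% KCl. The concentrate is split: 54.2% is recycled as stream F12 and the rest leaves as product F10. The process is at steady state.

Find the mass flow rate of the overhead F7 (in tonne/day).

Overall KCl balance (none leaves overhead): KCl in fresh feed = KCl in product, i.e. 1610×0.166 = (1−0.542)·F3·0.614.
F3 = 267.26/(0.614×0.458) = 950.39 tonne/day.
Recycle F12 = 0.542×950.39 = 515.11 tonne/day.
Combined feed F14 = 1610 + 515.11 = 2125.1 tonne/day.
Overhead F7 = F14 − F3 = 2125.1 − 950.39 = 1174.7 tonne/day.

1175 tonne/day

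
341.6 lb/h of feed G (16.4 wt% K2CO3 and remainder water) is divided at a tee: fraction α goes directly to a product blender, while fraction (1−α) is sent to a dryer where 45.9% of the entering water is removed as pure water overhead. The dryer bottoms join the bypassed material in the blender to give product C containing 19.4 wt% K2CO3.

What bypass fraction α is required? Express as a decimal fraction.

0.597

All 341.6×0.164 = 56.022 lb/h of K2CO3 reaches C, so C = 56.022/0.194 = 288.78 lb/h and vapour = 52.825 lb/h.
The evaporator receives (1−α)·341.6 of feed at 0.836 water and removes 0.459 of that water:
0.459×0.836×(1−α)×341.6 = 52.825
(1−α) = 52.825/131.08 = 0.4030;  α = 0.5970.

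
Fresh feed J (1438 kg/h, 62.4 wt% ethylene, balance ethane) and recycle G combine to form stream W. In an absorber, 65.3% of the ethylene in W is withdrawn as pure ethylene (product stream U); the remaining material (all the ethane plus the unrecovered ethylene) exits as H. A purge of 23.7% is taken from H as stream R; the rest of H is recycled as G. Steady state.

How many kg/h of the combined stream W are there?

3502 kg/h

ethane enters only via J and leaves only via the purge: 1438×0.376 = 0.237×(ethane in H), and the absorber passes all ethane, so ethane in W = ethane in H = 2281.4 kg/h.
ethylene in W: m_A = 1438×0.624 + (1−0.237)·(1−0.653)·m_A, so m_A = 897.31/0.7352 = 1220.4 kg/h.
W = 1220.4 + 2281.4 = 3501.8 kg/h.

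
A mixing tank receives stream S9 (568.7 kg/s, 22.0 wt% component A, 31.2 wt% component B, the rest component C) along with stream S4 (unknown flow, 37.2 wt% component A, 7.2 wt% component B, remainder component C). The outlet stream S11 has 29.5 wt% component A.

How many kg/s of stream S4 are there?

Let S4 be the unknown flow. Total out = 568.7 + S4.
component A balance: 125.11 + 0.372·S4 = 0.295·(568.7 + S4)
(0.372 − 0.295)·S4 = 0.295×568.7 − 125.11 = 42.653
S4 = 42.653 / 0.077 = 553.93 kg/s

553.9 kg/s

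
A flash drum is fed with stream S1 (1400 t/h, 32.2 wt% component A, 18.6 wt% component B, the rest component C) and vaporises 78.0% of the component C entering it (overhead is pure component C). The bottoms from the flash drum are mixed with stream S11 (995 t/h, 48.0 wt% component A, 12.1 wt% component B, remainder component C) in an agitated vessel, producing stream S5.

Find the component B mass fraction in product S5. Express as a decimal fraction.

0.205

Vapour removed = 0.780×0.492×1400 = 537.26 t/h; concentrate = 862.74 t/h.
component B reaching the mixer = 260.4 (from concentrate) + 995×0.121 = 380.79 t/h.
Product flow = 862.74 + 995 = 1857.7 t/h; component B fraction = 0.205.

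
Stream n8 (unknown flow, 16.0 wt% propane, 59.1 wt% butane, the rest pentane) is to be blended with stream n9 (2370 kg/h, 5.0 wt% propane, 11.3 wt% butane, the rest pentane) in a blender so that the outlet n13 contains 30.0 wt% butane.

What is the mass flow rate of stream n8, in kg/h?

1523 kg/h

Let n8 be the unknown flow. Total out = 2370 + n8.
butane balance: 267.81 + 0.591·n8 = 0.300·(2370 + n8)
(0.591 − 0.300)·n8 = 0.300×2370 − 267.81 = 443.19
n8 = 443.19 / 0.291 = 1523 kg/h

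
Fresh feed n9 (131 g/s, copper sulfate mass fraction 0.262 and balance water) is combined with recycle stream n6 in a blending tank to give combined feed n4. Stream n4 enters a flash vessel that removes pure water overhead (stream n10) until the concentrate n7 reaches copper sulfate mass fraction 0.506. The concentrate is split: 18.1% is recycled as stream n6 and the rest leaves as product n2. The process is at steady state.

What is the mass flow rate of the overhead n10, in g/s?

Overall copper sulfate balance (none leaves overhead): copper sulfate in fresh feed = copper sulfate in product, i.e. 131×0.262 = (1−0.181)·n7·0.506.
n7 = 34.322/(0.506×0.819) = 82.821 g/s.
Recycle n6 = 0.181×82.821 = 14.991 g/s.
Combined feed n4 = 131 + 14.991 = 145.99 g/s.
Overhead n10 = n4 − n7 = 145.99 − 82.821 = 63.17 g/s.

63.17 g/s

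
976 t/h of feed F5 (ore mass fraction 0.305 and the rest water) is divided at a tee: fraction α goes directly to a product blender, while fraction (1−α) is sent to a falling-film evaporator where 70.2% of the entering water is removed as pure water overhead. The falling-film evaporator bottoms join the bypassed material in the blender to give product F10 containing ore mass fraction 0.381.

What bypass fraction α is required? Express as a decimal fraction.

0.591

All 976×0.305 = 297.68 t/h of ore reaches F10, so F10 = 297.68/0.381 = 781.31 t/h and vapour = 194.69 t/h.
The evaporator receives (1−α)·976 of feed at 0.695 water and removes 0.702 of that water:
0.702×0.695×(1−α)×976 = 194.69
(1−α) = 194.69/476.18 = 0.4089;  α = 0.5911.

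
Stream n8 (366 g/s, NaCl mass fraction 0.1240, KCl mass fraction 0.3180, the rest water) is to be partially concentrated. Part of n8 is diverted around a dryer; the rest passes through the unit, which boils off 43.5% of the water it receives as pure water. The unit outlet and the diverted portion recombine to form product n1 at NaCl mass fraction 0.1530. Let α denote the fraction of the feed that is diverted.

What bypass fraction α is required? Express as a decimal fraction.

0.219

All 366×0.124 = 45.384 g/s of NaCl reaches n1, so n1 = 45.384/0.153 = 296.63 g/s and vapour = 69.373 g/s.
The evaporator receives (1−α)·366 of feed at 0.558 water and removes 0.435 of that water:
0.435×0.558×(1−α)×366 = 69.373
(1−α) = 69.373/88.839 = 0.7809;  α = 0.2191.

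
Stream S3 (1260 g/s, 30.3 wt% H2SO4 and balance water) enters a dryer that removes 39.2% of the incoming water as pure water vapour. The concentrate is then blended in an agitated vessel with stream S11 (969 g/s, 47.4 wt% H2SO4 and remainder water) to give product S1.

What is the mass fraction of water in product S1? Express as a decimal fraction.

0.554

Vapour removed = 0.392×0.697×1260 = 344.26 g/s; concentrate = 915.74 g/s.
water reaching the mixer = 533.96 (from concentrate) + 969×0.526 = 1043.7 g/s.
Product flow = 915.74 + 969 = 1884.7 g/s; water fraction = 0.554.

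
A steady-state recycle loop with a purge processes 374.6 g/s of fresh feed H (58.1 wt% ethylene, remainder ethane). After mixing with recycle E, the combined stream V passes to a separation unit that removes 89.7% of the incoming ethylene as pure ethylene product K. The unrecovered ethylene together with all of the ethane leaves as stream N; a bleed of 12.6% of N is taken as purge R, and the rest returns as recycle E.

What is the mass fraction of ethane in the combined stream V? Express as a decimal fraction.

0.8389

ethane enters only via H and leaves only via the purge: 374.6×0.419 = 0.126×(ethane in N), and the separation unit passes all ethane, so ethane in V = ethane in N = 1245.7 g/s.
ethylene in V: m_A = 374.6×0.581 + (1−0.126)·(1−0.897)·m_A, so m_A = 217.64/0.9100 = 239.17 g/s.
V = 239.17 + 1245.7 = 1484.9 g/s.
ethane fraction in V = 1245.7/1484.9 = 0.8389.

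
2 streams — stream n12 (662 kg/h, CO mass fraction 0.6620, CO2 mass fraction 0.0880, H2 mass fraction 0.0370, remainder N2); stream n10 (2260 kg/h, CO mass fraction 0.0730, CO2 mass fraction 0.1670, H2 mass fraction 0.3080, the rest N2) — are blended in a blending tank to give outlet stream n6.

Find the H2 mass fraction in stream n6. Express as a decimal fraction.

Total flow out = 662 + 2260 = 2922 kg/h.
H2 in = 662×0.037 + 2260×0.308 = 720.57 kg/h.
H2 mass fraction in n6 = 720.57/2922 = 0.2466.

0.2466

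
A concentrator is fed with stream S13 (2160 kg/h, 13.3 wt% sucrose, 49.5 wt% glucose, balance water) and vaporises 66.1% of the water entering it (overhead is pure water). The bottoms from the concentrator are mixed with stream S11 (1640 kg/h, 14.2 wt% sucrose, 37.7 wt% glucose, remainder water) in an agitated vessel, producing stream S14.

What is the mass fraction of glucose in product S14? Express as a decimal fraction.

0.516

Vapour removed = 0.661×0.372×2160 = 531.13 kg/h; concentrate = 1628.9 kg/h.
glucose reaching the mixer = 1069.2 (from concentrate) + 1640×0.377 = 1687.5 kg/h.
Product flow = 1628.9 + 1640 = 3268.9 kg/h; glucose fraction = 0.516.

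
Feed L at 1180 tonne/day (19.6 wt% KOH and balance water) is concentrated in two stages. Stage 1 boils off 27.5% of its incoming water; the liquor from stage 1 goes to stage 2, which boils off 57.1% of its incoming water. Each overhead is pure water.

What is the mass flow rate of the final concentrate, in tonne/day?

526.4 tonne/day

water in feed = 1180×0.804 = 948.72 tonne/day.
After stage 1: water left = (1−0.275)×948.72 = 687.82; stream total = 919.1 tonne/day.
After stage 2: water left = (1−0.571)×687.82 = 295.08; final concentrate = 526.36 tonne/day.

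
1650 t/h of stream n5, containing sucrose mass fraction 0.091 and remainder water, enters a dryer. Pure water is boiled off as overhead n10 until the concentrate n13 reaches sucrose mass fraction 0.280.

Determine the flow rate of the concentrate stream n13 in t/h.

536.2 t/h

sucrose is conserved: 1650×0.091 = 150.15 t/h all reports to the concentrate.
Concentrate = 150.15/(target fraction) = 536.25 t/h.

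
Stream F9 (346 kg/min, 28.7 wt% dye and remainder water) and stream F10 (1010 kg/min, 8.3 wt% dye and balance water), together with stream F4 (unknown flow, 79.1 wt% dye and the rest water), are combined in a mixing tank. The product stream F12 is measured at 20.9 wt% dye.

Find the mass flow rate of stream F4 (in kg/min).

172.3 kg/min

Let F4 be the unknown flow. Total out = 1356 + F4.
dye balance: 183.13 + 0.791·F4 = 0.209·(1356 + F4)
(0.791 − 0.209)·F4 = 0.209×1356 − 183.13 = 100.27
F4 = 100.27 / 0.582 = 172.29 kg/min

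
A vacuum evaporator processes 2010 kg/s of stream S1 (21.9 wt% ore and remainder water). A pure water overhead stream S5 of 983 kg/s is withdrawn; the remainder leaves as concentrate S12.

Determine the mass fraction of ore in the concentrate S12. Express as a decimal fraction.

0.4286

ore is not removed: 2010×0.219 = 440.19 kg/s of ore enters S12.
Concentrate = 2010 − 983 = 1027 kg/s.
Mass fraction = 440.19/1027 = 0.4286.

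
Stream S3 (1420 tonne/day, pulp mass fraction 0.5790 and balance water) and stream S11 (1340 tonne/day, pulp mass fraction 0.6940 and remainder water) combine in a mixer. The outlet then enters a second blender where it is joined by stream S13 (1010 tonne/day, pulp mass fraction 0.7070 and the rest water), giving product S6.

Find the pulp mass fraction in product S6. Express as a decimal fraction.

0.6542

Overall, product flow = 3770 tonne/day.
pulp in = 1420×0.579 + 1340×0.694 + 1010×0.707 = 2466.2 tonne/day.
pulp fraction in S6 = 0.6542.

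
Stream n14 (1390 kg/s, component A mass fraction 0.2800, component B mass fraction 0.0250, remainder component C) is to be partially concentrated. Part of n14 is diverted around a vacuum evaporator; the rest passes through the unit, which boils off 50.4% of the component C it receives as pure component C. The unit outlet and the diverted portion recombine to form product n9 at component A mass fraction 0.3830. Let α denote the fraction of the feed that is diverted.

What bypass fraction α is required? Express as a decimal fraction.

0.232

All 1390×0.280 = 389.2 kg/s of component A reaches n9, so n9 = 389.2/0.383 = 1016.2 kg/s and vapour = 373.81 kg/s.
The evaporator receives (1−α)·1390 of feed at 0.695 component C and removes 0.504 of that component C:
0.504×0.695×(1−α)×1390 = 373.81
(1−α) = 373.81/486.89 = 0.7678;  α = 0.2322.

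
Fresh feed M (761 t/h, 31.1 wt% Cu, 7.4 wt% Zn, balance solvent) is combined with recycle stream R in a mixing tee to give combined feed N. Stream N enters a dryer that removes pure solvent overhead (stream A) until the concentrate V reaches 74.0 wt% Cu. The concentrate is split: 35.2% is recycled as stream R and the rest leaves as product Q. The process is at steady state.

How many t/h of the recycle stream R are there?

173.7 t/h

Overall Cu balance (none leaves overhead): Cu in fresh feed = Cu in product, i.e. 761×0.311 = (1−0.352)·V·0.740.
V = 236.67/(0.740×0.648) = 493.56 t/h.
Recycle R = 0.352×493.56 = 173.73 t/h.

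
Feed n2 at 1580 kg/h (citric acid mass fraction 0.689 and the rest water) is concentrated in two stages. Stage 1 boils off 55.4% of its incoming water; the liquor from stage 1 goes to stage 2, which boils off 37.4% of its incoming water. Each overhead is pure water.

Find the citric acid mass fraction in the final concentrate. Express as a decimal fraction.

0.888

water in feed = 1580×0.311 = 491.38 kg/h.
After stage 1: water left = (1−0.554)×491.38 = 219.16; stream total = 1307.8 kg/h.
After stage 2: water left = (1−0.374)×219.16 = 137.19; final concentrate = 1225.8 kg/h.
citric acid fraction = 1088.6/1225.8 = 0.888.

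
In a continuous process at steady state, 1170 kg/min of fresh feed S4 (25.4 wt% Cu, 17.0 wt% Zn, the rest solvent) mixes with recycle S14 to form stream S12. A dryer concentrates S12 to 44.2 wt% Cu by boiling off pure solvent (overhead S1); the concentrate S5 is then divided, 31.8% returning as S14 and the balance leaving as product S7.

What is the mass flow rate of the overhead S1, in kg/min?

Overall Cu balance (none leaves overhead): Cu in fresh feed = Cu in product, i.e. 1170×0.254 = (1−0.318)·S5·0.442.
S5 = 297.18/(0.442×0.682) = 985.85 kg/min.
Recycle S14 = 0.318×985.85 = 313.5 kg/min.
Combined feed S12 = 1170 + 313.5 = 1483.5 kg/min.
Overhead S1 = S12 − S5 = 1483.5 − 985.85 = 497.65 kg/min.

497.6 kg/min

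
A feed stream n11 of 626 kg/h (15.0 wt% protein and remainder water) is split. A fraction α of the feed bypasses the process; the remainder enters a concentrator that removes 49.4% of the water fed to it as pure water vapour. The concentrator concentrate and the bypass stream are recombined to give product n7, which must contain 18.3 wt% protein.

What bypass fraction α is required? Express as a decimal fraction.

All 626×0.150 = 93.9 kg/h of protein reaches n7, so n7 = 93.9/0.183 = 513.11 kg/h and vapour = 112.89 kg/h.
The evaporator receives (1−α)·626 of feed at 0.850 water and removes 0.494 of that water:
0.494×0.850×(1−α)×626 = 112.89
(1−α) = 112.89/262.86 = 0.4295;  α = 0.5705.

0.571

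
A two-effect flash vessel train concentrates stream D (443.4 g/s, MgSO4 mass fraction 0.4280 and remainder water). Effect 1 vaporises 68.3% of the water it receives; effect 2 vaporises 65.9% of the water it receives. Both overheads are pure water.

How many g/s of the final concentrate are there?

217.2 g/s

water in feed = 443.4×0.572 = 253.62 g/s.
After stage 1: water left = (1−0.683)×253.62 = 80.399; stream total = 270.17 g/s.
After stage 2: water left = (1−0.659)×80.399 = 27.416; final concentrate = 217.19 g/s.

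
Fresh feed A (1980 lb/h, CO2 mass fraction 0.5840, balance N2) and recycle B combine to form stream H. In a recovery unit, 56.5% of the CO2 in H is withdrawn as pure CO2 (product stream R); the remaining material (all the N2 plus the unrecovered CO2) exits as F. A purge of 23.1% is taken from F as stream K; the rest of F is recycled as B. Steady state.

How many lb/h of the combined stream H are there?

5303 lb/h

N2 enters only via A and leaves only via the purge: 1980×0.416 = 0.231×(N2 in F), and the recovery unit passes all N2, so N2 in H = N2 in F = 3565.7 lb/h.
CO2 in H: m_A = 1980×0.584 + (1−0.231)·(1−0.565)·m_A, so m_A = 1156.3/0.6655 = 1737.6 lb/h.
H = 1737.6 + 3565.7 = 5303.3 lb/h.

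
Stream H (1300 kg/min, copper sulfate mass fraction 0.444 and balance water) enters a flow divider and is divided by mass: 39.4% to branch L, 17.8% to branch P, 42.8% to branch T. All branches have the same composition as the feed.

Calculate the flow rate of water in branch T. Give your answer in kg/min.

Branch T total = 0.428×1300 = 556.4 kg/min.
water in T = 0.556×556.4 = 309.36 kg/min.

309.4 kg/min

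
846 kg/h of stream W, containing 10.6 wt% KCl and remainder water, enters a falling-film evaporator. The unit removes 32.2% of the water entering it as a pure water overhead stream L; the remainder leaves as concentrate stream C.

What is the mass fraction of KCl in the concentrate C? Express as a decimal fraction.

0.1488

KCl is not removed: 846×0.106 = 89.676 kg/h of KCl enters C.
water entering = 846×0.894 = 756.32 kg/h; overhead removed = 0.322×756.32 = 243.54 kg/h.
Concentrate = 846 − 243.54 = 602.46 kg/h.
Mass fraction = 89.676/602.46 = 0.1488.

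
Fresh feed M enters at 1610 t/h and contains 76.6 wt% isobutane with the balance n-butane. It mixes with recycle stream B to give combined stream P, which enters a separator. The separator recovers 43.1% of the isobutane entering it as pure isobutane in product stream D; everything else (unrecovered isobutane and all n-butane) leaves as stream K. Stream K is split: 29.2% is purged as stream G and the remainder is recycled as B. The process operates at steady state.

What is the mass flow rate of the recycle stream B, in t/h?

1745 t/h

n-butane enters only via M and leaves only via the purge: 1610×0.234 = 0.292×(n-butane in K), and the separator passes all n-butane, so n-butane in P = n-butane in K = 1290.2 t/h.
isobutane in P: m_A = 1610×0.766 + (1−0.292)·(1−0.431)·m_A, so m_A = 1233.3/0.5971 = 2065.3 t/h.
K = (1−0.431)×2065.3 + 1290.2 = 2465.3 t/h.
Recycle B = (1−0.292)×2465.3 = 1745.5 t/h.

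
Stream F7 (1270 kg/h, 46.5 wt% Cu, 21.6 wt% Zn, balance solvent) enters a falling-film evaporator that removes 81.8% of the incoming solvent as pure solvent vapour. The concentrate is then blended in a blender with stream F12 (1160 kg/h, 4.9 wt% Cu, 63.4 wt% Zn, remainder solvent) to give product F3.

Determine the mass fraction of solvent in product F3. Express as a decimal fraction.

Vapour removed = 0.818×0.319×1270 = 331.4 kg/h; concentrate = 938.6 kg/h.
solvent reaching the mixer = 73.734 (from concentrate) + 1160×0.317 = 441.45 kg/h.
Product flow = 938.6 + 1160 = 2098.6 kg/h; solvent fraction = 0.210.

0.210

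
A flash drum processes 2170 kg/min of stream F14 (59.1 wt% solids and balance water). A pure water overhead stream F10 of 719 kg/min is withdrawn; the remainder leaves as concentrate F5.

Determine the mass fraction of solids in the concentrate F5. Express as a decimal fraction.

solids is not removed: 2170×0.591 = 1282.5 kg/min of solids enters F5.
Concentrate = 2170 − 719 = 1451 kg/min.
Mass fraction = 1282.5/1451 = 0.8839.

0.8839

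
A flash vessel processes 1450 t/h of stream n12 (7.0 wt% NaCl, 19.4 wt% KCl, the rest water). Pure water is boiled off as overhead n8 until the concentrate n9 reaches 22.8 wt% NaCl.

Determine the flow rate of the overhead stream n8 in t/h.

1005 t/h

NaCl is conserved: 1450×0.070 = 101.5 t/h all reports to the concentrate.
Concentrate = 101.5/(target fraction) = 445.18 t/h.
Overhead = 1450 − 445.18 = 1004.8 t/h.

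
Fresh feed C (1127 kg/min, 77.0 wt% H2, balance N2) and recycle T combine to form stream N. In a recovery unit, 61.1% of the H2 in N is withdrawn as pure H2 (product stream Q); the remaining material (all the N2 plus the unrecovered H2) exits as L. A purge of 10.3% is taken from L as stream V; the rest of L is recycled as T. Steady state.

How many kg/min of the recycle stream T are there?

2722 kg/min

N2 enters only via C and leaves only via the purge: 1127×0.230 = 0.103×(N2 in L), and the recovery unit passes all N2, so N2 in N = N2 in L = 2516.6 kg/min.
H2 in N: m_A = 1127×0.770 + (1−0.103)·(1−0.611)·m_A, so m_A = 867.79/0.6511 = 1332.9 kg/min.
L = (1−0.611)×1332.9 + 2516.6 = 3035.1 kg/min.
Recycle T = (1−0.103)×3035.1 = 2722.5 kg/min.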